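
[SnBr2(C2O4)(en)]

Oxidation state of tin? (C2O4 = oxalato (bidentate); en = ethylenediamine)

+4

No counter-ion: the bracketed complex is neutral.
Ligand charges: 1×C2O4 = -2; 2×Br = -2; 1×en neutral; sum -4.
Sn + (-4) = 0 ⇒ Sn is +4.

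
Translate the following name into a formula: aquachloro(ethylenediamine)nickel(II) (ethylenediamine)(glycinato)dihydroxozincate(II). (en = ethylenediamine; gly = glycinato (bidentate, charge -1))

[NiCl(en)(H2O)][Zn(en)(gly)(OH)2]

Cation [Ni…]: ligand charges -1, Ni(II) ⇒ ion charge 1+.
Anion [Zn…]: ligand charges -3, Zn(II) ⇒ ion charge 1−.
One 1+ cation balances one 1− anion.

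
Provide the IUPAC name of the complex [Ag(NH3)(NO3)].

amminenitratosilver(I)

There is no counter-ion, so the complex is neutral overall.
Ligand charges: 1×ammine (neutral), 1×nitrato (-1 each); total -1. So Ag + (-1) = 0, giving Ag = +1.
Ligands are named alphabetically: ammine before nitrato.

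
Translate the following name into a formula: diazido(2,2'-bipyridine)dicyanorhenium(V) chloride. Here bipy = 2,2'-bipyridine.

Ligands: 2 cyano (CN, -1), 2 azido (N3, -1), 1 2,2'-bipyridine (bipy, neutral). Ligand charge sum = -4.
With Re in oxidation state +5, the complex ion is [Re...]^1+.
Charge balance with chloride (-1) requires 1 complex ion per 1 chloride.

[Re(bipy)(CN)2(N3)2]Cl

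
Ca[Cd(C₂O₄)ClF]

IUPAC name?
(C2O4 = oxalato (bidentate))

The 1 calcium counter-ion carries a total charge of +2, so each complex ion is 2−.
Ligand charges: 1×fluoro (-1 each), 1×oxalato (-2 each), 1×chloro (-1 each); total -4. So Cd + (-4) = 2−, giving Cd = +2.
The complex ion is anionic, so cadmium takes the -ate form cadmate(II).

calcium chlorofluorooxalatocadmate(II)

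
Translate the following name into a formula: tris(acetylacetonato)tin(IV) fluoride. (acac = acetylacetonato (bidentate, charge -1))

Ligands: 3 acetylacetonato (acac, -1). Ligand charge sum = -3.
With Sn in oxidation state +4, the complex ion is [Sn...]^1+.
Charge balance with fluoride (-1) requires 1 complex ion per 1 fluoride.

[Sn(acac)3]F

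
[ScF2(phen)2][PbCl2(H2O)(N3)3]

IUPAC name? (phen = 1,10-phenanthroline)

difluorobis(1,10-phenanthroline)scandium(III) aquatriazidodichloroplumbate(IV)

Scandium is always +3 in its complexes; the cation's ligand charges sum to -2, so the complex cation is 1+.
A 1:1 salt means the anion carries the equal and opposite charge, 1−.
Anion: ligand charges sum to -5; for the ion to be 1−, Pb = +4.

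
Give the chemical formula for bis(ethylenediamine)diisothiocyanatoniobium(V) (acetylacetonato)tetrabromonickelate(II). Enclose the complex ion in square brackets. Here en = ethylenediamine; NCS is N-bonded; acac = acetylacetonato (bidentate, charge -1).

Cation [Nb…]: ligand charges -2, Nb(V) ⇒ ion charge 3+.
Anion [Ni…]: ligand charges -5, Ni(II) ⇒ ion charge 3−.

[Nb(en)2(NCS)2][Ni(acac)Br4]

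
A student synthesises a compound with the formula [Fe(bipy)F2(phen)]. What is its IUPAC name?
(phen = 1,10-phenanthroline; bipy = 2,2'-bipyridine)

There is no counter-ion, so the complex is neutral overall.
Ligand charges: 1×1,10-phenanthroline (neutral), 2×fluoro (-1 each), 1×2,2'-bipyridine (neutral); total -2. So Fe + (-2) = 0, giving Fe = +2.
Ligands are named alphabetically: bipyridine before fluoro before phenanthroline.

(2,2'-bipyridine)difluoro(1,10-phenanthroline)iron(II)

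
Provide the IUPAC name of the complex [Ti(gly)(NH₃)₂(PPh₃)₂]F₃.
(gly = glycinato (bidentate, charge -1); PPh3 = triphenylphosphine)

diammine(glycinato)bis(triphenylphosphine)titanium(IV) fluoride

The 3 fluoride counter-ions carry a total charge of -3, so each complex ion is 3+.
Ligand charges: 1×glycinato (-1 each), 2×ammine (neutral), 2×triphenylphosphine (neutral); total -1. So Ti + (-1) = 3+, giving Ti = +4.
Ligands are named alphabetically: ammine before glycinato before triphenylphosphine.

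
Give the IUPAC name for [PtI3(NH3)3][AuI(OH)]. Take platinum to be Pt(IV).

triamminetriiodoplatinum(IV) hydroxoiodoaurate(I)

Pt is given as +4; the cation's ligand charges sum to -3, so the complex cation is 1+.
A 1:1 salt means the anion carries the equal and opposite charge, 1−.
Anion: ligand charges sum to -2; for the ion to be 1−, Au = +1.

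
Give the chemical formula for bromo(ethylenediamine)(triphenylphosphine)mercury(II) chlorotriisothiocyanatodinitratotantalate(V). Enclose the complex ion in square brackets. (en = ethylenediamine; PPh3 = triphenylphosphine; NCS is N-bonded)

Cation [Hg…]: ligand charges -1, Hg(II) ⇒ ion charge 1+.
Anion [Ta…]: ligand charges -6, Ta(V) ⇒ ion charge 1−.
One 1+ cation balances one 1− anion.

[HgBr(en)(PPh3)][TaCl(NCS)3(NO3)2]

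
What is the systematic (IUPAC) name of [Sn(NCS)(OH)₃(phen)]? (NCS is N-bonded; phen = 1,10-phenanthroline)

trihydroxoisothiocyanato(1,10-phenanthroline)tin(IV)

There is no counter-ion, so the complex is neutral overall.
Ligand charges: 3×hydroxo (-1 each), 1×isothiocyanato (-1 each), 1×1,10-phenanthroline (neutral); total -4. So Sn + (-4) = 0, giving Sn = +4.
Ligands are named alphabetically: hydroxo before isothiocyanato before phenanthroline.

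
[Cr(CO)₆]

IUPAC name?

There is no counter-ion, so the complex is neutral overall.
Ligand charges: 6×carbonyl (neutral); total 0. So Cr + (0) = 0, giving Cr = 0.

hexacarbonylchromium(0)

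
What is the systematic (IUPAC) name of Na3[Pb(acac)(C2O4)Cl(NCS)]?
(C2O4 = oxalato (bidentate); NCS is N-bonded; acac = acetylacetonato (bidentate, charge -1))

sodium (acetylacetonato)chloroisothiocyanatooxalatoplumbate(II)

The 3 sodium counter-ions carry a total charge of +3, so each complex ion is 3−.
Ligand charges: 1×oxalato (-2 each), 1×isothiocyanato (-1 each), 1×chloro (-1 each), 1×acetylacetonato (-1 each); total -5. So Pb + (-5) = 3−, giving Pb = +2.
Ligands are named alphabetically: acetylacetonato before chloro before isothiocyanato before oxalato.
The complex ion is anionic, so lead takes the -ate form plumbate(II).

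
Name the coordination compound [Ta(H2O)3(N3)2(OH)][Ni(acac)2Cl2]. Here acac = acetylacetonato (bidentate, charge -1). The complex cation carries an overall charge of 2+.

Both ions are complex: the cation is named first with the plain metal name, the anion second with the -ate form; each ion's ligands are alphabetised independently.
The complex cation is given as 2+; its ligand charges sum to -3, so Ta = +5.
A 1:1 salt means the anion carries the equal and opposite charge, 2−.
Anion: ligand charges sum to -4; for the ion to be 2−, Ni = +2.

triaquadiazidohydroxotantalum(V) bis(acetylacetonato)dichloronickelate(II)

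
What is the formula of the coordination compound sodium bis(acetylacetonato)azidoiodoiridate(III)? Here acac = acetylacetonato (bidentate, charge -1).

Ligands: 2 acetylacetonato (acac, -1), 1 azido (N3, -1), 1 iodo (I, -1). Ligand charge sum = -4.
With Ir in oxidation state +3, the complex ion is [Ir...]^1−.
Charge balance with sodium (+1) requires 1 complex ion per 1 sodium.

Na[Ir(acac)2I(N3)]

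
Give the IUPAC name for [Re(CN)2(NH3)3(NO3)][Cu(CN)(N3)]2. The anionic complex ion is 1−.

triamminedicyanonitratorhenium(V) azidocyanocuprate(I)

The complex anion is given as 1−; its ligand charges sum to -2, so Cu = +1.
With 2 anions per cation, the cation must be 2×1 = 2+.
Cation: ligand charges sum to -3; for the ion to be 2+, Re = +5.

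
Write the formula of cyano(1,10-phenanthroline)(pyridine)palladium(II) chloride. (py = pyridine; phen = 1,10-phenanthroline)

[Pd(CN)(phen)(py)]Cl

Ligands: 1 pyridine (py, neutral), 1 1,10-phenanthroline (phen, neutral), 1 cyano (CN, -1). Ligand charge sum = -1.
With Pd in oxidation state +2, the complex ion is [Pd...]^1+.
Charge balance with chloride (-1) requires 1 complex ion per 1 chloride.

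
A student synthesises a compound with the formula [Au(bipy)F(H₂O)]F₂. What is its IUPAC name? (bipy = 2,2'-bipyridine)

aqua(2,2'-bipyridine)fluorogold(III) fluoride

The 2 fluoride counter-ions carry a total charge of -2, so each complex ion is 2+.
Ligand charges: 1×2,2'-bipyridine (neutral), 1×fluoro (-1 each), 1×aqua (neutral); total -1. So Au + (-1) = 2+, giving Au = +3.
Ligands are named alphabetically: aqua before bipyridine before fluoro.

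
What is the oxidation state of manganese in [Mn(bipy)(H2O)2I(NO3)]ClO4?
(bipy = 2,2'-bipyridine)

+3

1 perchlorate outside the brackets (-1 each) → the complex ion is 1+.
Ligand charges: 1×NO3 = -1; 1×I = -1; 2×H2O neutral; 1×bipy neutral; sum -2.
Mn + (-2) = 1+ ⇒ Mn is +3.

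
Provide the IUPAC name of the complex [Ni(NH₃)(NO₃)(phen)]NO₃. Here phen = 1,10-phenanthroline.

The 1 nitrate counter-ion carries a total charge of -1, so each complex ion is 1+.
Ligand charges: 1×nitrato (-1 each), 1×1,10-phenanthroline (neutral), 1×ammine (neutral); total -1. So Ni + (-1) = 1+, giving Ni = +2.
Ligands are named alphabetically: ammine before nitrato before phenanthroline.

amminenitrato(1,10-phenanthroline)nickel(II) nitrate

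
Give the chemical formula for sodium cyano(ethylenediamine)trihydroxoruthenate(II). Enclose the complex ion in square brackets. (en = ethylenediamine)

Ligands: 1 cyano (CN, -1), 1 ethylenediamine (en, neutral), 3 hydroxo (OH, -1). Ligand charge sum = -4.
With Ru in oxidation state +2, the complex ion is [Ru...]^2−.
Charge balance with sodium (+1) requires 1 complex ion per 2 sodium.

Na2[Ru(CN)(en)(OH)3]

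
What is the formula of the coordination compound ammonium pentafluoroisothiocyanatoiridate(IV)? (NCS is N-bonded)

(NH4)2[IrF5(NCS)]

Ligands: 5 fluoro (F, -1), 1 isothiocyanato (NCS, -1). Ligand charge sum = -6.
With Ir in oxidation state +4, the complex ion is [Ir...]^2−.
Charge balance with ammonium (+1) requires 1 complex ion per 2 ammonium.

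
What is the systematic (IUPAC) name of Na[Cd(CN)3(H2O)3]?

sodium triaquatricyanocadmate(II)

The 1 sodium counter-ion carries a total charge of +1, so each complex ion is 1−.
Ligand charges: 3×cyano (-1 each), 3×aqua (neutral); total -3. So Cd + (-3) = 1−, giving Cd = +2.
Ligands are named alphabetically: aqua before cyano.
The complex ion is anionic, so cadmium takes the -ate form cadmate(II).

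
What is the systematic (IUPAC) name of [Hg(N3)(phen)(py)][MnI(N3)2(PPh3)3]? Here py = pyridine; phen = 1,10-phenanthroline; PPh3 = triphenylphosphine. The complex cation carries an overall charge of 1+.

The complex cation is given as 1+; its ligand charges sum to -1, so Hg = +2.
A 1:1 salt means the anion carries the equal and opposite charge, 1−.
Anion: ligand charges sum to -3; for the ion to be 1−, Mn = +2.

azido(1,10-phenanthroline)(pyridine)mercury(II) diazidoiodotris(triphenylphosphine)manganate(II)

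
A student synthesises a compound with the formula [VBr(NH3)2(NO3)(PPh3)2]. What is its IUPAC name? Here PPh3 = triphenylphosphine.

diamminebromonitratobis(triphenylphosphine)vanadium(II)

There is no counter-ion, so the complex is neutral overall.
Ligand charges: 1×nitrato (-1 each), 2×ammine (neutral), 1×bromo (-1 each), 2×triphenylphosphine (neutral); total -2. So V + (-2) = 0, giving V = +2.
Ligands are named alphabetically: ammine before bromo before nitrato before triphenylphosphine.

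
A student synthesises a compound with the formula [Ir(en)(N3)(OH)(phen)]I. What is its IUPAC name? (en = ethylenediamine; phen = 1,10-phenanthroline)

azido(ethylenediamine)hydroxo(1,10-phenanthroline)iridium(III) iodide

The 1 iodide counter-ion carries a total charge of -1, so each complex ion is 1+.
Ligand charges: 1×ethylenediamine (neutral), 1×1,10-phenanthroline (neutral), 1×hydroxo (-1 each), 1×azido (-1 each); total -2. So Ir + (-2) = 1+, giving Ir = +3.
Ligands are named alphabetically: azido before ethylenediamine before hydroxo before phenanthroline.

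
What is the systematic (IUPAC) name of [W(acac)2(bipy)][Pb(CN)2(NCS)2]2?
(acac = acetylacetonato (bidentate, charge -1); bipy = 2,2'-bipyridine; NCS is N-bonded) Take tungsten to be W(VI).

bis(acetylacetonato)(2,2'-bipyridine)tungsten(VI) dicyanodiisothiocyanatoplumbate(II)

Both ions are complex: the cation is named first with the plain metal name, the anion second with the -ate form; each ion's ligands are alphabetised independently.
W is given as +6; the cation's ligand charges sum to -2, so the complex cation is 4+.
With 2 anions per cation, each anion must be 4/2 = 2−.
Anion: ligand charges sum to -4; for the ion to be 2−, Pb = +2.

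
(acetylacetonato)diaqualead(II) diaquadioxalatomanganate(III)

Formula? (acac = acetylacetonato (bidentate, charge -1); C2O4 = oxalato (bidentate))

Cation [Pb…]: ligand charges -1, Pb(II) ⇒ ion charge 1+.
Anion [Mn…]: ligand charges -4, Mn(III) ⇒ ion charge 1−.
One 1+ cation balances one 1− anion.

[Pb(acac)(H2O)2][Mn(C2O4)2(H2O)2]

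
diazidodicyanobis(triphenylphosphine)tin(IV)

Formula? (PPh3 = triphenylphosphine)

Ligands: 2 azido (N3, -1), 2 triphenylphosphine (PPh3, neutral), 2 cyano (CN, -1). Ligand charge sum = -4.
With Sn in oxidation state +4, the complex ion is [Sn...].

[Sn(CN)2(N3)2(PPh3)2]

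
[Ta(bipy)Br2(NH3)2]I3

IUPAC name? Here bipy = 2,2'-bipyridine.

The 3 iodide counter-ions carry a total charge of -3, so each complex ion is 3+.
Ligand charges: 2×bromo (-1 each), 2×ammine (neutral), 1×2,2'-bipyridine (neutral); total -2. So Ta + (-2) = 3+, giving Ta = +5.
Ligands are named alphabetically: ammine before bipyridine before bromo.

diammine(2,2'-bipyridine)dibromotantalum(V) iodide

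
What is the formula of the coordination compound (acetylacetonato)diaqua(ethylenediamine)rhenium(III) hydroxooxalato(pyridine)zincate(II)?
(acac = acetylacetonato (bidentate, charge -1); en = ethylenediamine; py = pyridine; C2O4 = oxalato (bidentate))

[Re(acac)(en)(H2O)2][Zn(C2O4)(OH)(py)]2

Cation [Re…]: ligand charges -1, Re(III) ⇒ ion charge 2+.
Anion [Zn…]: ligand charges -3, Zn(II) ⇒ ion charge 1−.
One 2+ cation requires 2 of the 1− anion.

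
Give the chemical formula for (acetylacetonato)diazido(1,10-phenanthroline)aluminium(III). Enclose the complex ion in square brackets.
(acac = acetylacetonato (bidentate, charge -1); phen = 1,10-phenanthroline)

[Al(acac)(N3)2(phen)]

Ligands: 1 acetylacetonato (acac, -1), 2 azido (N3, -1), 1 1,10-phenanthroline (phen, neutral). Ligand charge sum = -3.
With Al in oxidation state +3, the complex ion is [Al...].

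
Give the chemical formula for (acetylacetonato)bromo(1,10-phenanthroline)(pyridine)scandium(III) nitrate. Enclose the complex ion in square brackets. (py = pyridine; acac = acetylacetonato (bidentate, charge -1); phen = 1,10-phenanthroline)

Ligands: 1 pyridine (py, neutral), 1 acetylacetonato (acac, -1), 1 1,10-phenanthroline (phen, neutral), 1 bromo (Br, -1). Ligand charge sum = -2.
Charge balance with nitrate (-1) requires 1 complex ion per 1 nitrate.

[Sc(acac)Br(phen)(py)]NO3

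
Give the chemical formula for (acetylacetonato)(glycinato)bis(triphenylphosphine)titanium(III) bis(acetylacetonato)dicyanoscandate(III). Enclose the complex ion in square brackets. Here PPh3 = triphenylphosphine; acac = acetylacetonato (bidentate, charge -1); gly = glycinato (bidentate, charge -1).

[Ti(acac)(gly)(PPh3)2][Sc(acac)2(CN)2]

Cation [Ti…]: ligand charges -2, Ti(III) ⇒ ion charge 1+.
Anion [Sc…]: ligand charges -4, Sc(III) ⇒ ion charge 1−.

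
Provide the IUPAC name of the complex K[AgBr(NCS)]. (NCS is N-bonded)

potassium bromoisothiocyanatoargentate(I)

The 1 potassium counter-ion carries a total charge of +1, so each complex ion is 1−.
Ligand charges: 1×bromo (-1 each), 1×isothiocyanato (-1 each); total -2. So Ag + (-2) = 1−, giving Ag = +1.
The complex ion is anionic, so silver takes the -ate form argentate(I).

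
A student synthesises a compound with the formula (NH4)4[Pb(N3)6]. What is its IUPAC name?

The 4 ammonium counter-ions carry a total charge of +4, so each complex ion is 4−.
Ligand charges: 6×azido (-1 each); total -6. So Pb + (-6) = 4−, giving Pb = +2.
The complex ion is anionic, so lead takes the -ate form plumbate(II).

ammonium hexaazidoplumbate(II)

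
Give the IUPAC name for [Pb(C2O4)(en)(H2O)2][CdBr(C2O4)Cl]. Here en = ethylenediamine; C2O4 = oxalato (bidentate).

diaqua(ethylenediamine)oxalatolead(IV) bromochlorooxalatocadmate(II)

Cadmium is always +2 in its complexes; the anion's ligand charges sum to -4, so the complex anion is 2−.
A 1:1 salt means the cation carries the equal and opposite charge, 2+.
Cation: ligand charges sum to -2; for the ion to be 2+, Pb = +4.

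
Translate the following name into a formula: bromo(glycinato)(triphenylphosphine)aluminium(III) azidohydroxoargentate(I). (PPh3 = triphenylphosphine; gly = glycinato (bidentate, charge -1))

[AlBr(gly)(PPh3)][Ag(N3)(OH)]

Cation [Al…]: ligand charges -2, Al(III) ⇒ ion charge 1+.
Anion [Ag…]: ligand charges -2, Ag(I) ⇒ ion charge 1−.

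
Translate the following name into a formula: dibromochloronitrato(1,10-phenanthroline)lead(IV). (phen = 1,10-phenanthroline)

[PbBr2Cl(NO3)(phen)]

Ligands: 1 nitrato (NO3, -1), 1 chloro (Cl, -1), 1 1,10-phenanthroline (phen, neutral), 2 bromo (Br, -1). Ligand charge sum = -4.
With Pb in oxidation state +4, the complex ion is [Pb...].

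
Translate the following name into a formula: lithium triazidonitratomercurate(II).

Ligands: 3 azido (N3, -1), 1 nitrato (NO3, -1). Ligand charge sum = -4.
Charge balance with lithium (+1) requires 1 complex ion per 2 lithium.

Li2[Hg(N3)3(NO3)]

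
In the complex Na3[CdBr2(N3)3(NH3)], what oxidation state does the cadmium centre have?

3 sodium outside the brackets (+1 each) → the complex ion is 3−.
Ligand charges: 3×N3 = -3; 2×Br = -2; 1×NH3 neutral; sum -5.
Cd + (-5) = 3− ⇒ Cd is +2.

+2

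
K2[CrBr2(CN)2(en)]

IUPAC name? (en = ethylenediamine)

potassium dibromodicyano(ethylenediamine)chromate(II)

The 2 potassium counter-ions carry a total charge of +2, so each complex ion is 2−.
Ligand charges: 2×bromo (-1 each), 2×cyano (-1 each), 1×ethylenediamine (neutral); total -4. So Cr + (-4) = 2−, giving Cr = +2.
Ligands are named alphabetically: bromo before cyano before ethylenediamine.
The complex ion is anionic, so chromium takes the -ate form chromate(II).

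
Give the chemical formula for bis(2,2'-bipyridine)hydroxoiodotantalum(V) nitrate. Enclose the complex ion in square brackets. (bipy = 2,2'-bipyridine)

[Ta(bipy)2I(OH)](NO3)3

Ligands: 1 iodo (I, -1), 2 2,2'-bipyridine (bipy, neutral), 1 hydroxo (OH, -1). Ligand charge sum = -2.
Charge balance with nitrate (-1) requires 1 complex ion per 3 nitrate.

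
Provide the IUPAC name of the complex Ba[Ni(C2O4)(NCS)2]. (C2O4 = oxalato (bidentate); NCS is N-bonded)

The 1 barium counter-ion carries a total charge of +2, so each complex ion is 2−.
Ligand charges: 1×oxalato (-2 each), 2×isothiocyanato (-1 each); total -4. So Ni + (-4) = 2−, giving Ni = +2.
The complex ion is anionic, so nickel takes the -ate form nickelate(II).

barium diisothiocyanatooxalatonickelate(II)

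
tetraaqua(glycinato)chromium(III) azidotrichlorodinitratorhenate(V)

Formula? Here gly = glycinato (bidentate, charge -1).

Cation [Cr…]: ligand charges -1, Cr(III) ⇒ ion charge 2+.
Anion [Re…]: ligand charges -6, Re(V) ⇒ ion charge 1−.
One 2+ cation requires 2 of the 1− anion.

[Cr(gly)(H2O)4][ReCl3(N3)(NO3)2]2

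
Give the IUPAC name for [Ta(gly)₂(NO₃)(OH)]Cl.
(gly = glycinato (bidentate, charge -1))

bis(glycinato)hydroxonitratotantalum(V) chloride

The 1 chloride counter-ion carries a total charge of -1, so each complex ion is 1+.
Ligand charges: 1×nitrato (-1 each), 1×hydroxo (-1 each), 2×glycinato (-1 each); total -4. So Ta + (-4) = 1+, giving Ta = +5.
Ligands are named alphabetically: glycinato before hydroxo before nitrato.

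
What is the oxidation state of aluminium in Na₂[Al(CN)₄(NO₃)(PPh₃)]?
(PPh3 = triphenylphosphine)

2 sodium outside the brackets (+1 each) → the complex ion is 2−.
Ligand charges: 1×NO3 = -1; 1×PPh3 neutral; 4×CN = -4; sum -5.
Al + (-5) = 2− ⇒ Al is +3.

+3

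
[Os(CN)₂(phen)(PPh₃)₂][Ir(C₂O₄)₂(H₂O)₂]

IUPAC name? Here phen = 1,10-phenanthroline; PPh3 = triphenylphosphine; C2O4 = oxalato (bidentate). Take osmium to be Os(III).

Os is given as +3; the cation's ligand charges sum to -2, so the complex cation is 1+.
A 1:1 salt means the anion carries the equal and opposite charge, 1−.
Anion: ligand charges sum to -4; for the ion to be 1−, Ir = +3.

dicyano(1,10-phenanthroline)bis(triphenylphosphine)osmium(III) diaquadioxalatoiridate(III)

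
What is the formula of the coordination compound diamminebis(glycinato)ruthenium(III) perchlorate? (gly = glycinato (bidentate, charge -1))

Ligands: 2 ammine (NH3, neutral), 2 glycinato (gly, -1). Ligand charge sum = -2.
With Ru in oxidation state +3, the complex ion is [Ru...]^1+.
Charge balance with perchlorate (-1) requires 1 complex ion per 1 perchlorate.

[Ru(gly)2(NH3)2]ClO4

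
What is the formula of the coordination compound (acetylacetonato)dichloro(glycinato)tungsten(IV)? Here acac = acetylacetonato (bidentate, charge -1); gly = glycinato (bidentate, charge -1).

Ligands: 1 acetylacetonato (acac, -1), 2 chloro (Cl, -1), 1 glycinato (gly, -1). Ligand charge sum = -4.
With W in oxidation state +4, the complex ion is [W...].

[W(acac)Cl2(gly)]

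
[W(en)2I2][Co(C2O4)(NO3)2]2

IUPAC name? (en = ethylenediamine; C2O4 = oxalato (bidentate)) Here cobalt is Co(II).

bis(ethylenediamine)diiodotungsten(VI) dinitratooxalatocobaltate(II)

Co is given as +2; the anion's ligand charges sum to -4, so the complex anion is 2−.
With 2 anions per cation, the cation must be 2×2 = 4+.
Cation: ligand charges sum to -2; for the ion to be 4+, W = +6.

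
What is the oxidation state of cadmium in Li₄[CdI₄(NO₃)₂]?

+2

4 lithium outside the brackets (+1 each) → the complex ion is 4−.
Ligand charges: 2×NO3 = -2; 4×I = -4; sum -6.
Cd + (-6) = 4− ⇒ Cd is +2.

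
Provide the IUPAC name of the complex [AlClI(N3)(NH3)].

ammineazidochloroiodoaluminium(III)

There is no counter-ion, so the complex is neutral overall.
Ligand charges: 1×ammine (neutral), 1×azido (-1 each), 1×chloro (-1 each), 1×iodo (-1 each); total -3. So Al + (-3) = 0, giving Al = +3.
Ligands are named alphabetically: ammine before azido before chloro before iodo.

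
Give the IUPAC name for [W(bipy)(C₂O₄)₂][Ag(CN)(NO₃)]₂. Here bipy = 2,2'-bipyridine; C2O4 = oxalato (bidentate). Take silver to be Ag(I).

Ag is given as +1; the anion's ligand charges sum to -2, so the complex anion is 1−.
With 2 anions per cation, the cation must be 2×1 = 2+.
Cation: ligand charges sum to -4; for the ion to be 2+, W = +6.

(2,2'-bipyridine)dioxalatotungsten(VI) cyanonitratoargentate(I)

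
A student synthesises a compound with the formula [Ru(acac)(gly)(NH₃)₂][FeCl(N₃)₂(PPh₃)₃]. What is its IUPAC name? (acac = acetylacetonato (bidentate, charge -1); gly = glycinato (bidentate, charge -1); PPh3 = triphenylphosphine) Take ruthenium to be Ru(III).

Both ions are complex: the cation is named first with the plain metal name, the anion second with the -ate form; each ion's ligands are alphabetised independently.
Ru is given as +3; the cation's ligand charges sum to -2, so the complex cation is 1+.
A 1:1 salt means the anion carries the equal and opposite charge, 1−.
Anion: ligand charges sum to -3; for the ion to be 1−, Fe = +2.

(acetylacetonato)diammine(glycinato)ruthenium(III) diazidochlorotris(triphenylphosphine)ferrate(II)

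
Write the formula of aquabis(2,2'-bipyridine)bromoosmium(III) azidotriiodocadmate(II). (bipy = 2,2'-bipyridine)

Cation [Os…]: ligand charges -1, Os(III) ⇒ ion charge 2+.
Anion [Cd…]: ligand charges -4, Cd(II) ⇒ ion charge 2−.

[Os(bipy)2Br(H2O)][CdI3(N3)]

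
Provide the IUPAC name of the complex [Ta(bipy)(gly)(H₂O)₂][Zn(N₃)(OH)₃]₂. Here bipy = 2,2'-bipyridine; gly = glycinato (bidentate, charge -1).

Both ions are complex: the cation is named first with the plain metal name, the anion second with the -ate form; each ion's ligands are alphabetised independently.
Zinc is always +2 in its complexes; the anion's ligand charges sum to -4, so the complex anion is 2−.
With 2 anions per cation, the cation must be 2×2 = 4+.
Cation: ligand charges sum to -1; for the ion to be 4+, Ta = +5.

diaqua(2,2'-bipyridine)(glycinato)tantalum(V) azidotrihydroxozincate(II)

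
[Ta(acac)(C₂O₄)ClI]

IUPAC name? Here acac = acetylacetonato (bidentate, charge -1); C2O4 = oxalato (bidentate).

There is no counter-ion, so the complex is neutral overall.
Ligand charges: 1×acetylacetonato (-1 each), 1×oxalato (-2 each), 1×chloro (-1 each), 1×iodo (-1 each); total -5. So Ta + (-5) = 0, giving Ta = +5.
Ligands are named alphabetically: acetylacetonato before chloro before iodo before oxalato.

(acetylacetonato)chloroiodooxalatotantalum(V)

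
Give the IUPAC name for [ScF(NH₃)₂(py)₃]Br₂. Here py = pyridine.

diamminefluorotris(pyridine)scandium(III) bromide

The 2 bromide counter-ions carry a total charge of -2, so each complex ion is 2+.
Ligand charges: 1×fluoro (-1 each), 3×pyridine (neutral), 2×ammine (neutral); total -1. So Sc + (-1) = 2+, giving Sc = +3.
Ligands are named alphabetically: ammine before fluoro before pyridine.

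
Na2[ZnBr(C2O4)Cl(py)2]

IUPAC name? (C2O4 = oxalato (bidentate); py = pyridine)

The 2 sodium counter-ions carry a total charge of +2, so each complex ion is 2−.
Ligand charges: 1×chloro (-1 each), 1×oxalato (-2 each), 2×pyridine (neutral), 1×bromo (-1 each); total -4. So Zn + (-4) = 2−, giving Zn = +2.
Ligands are named alphabetically: bromo before chloro before oxalato before pyridine.
The complex ion is anionic, so zinc takes the -ate form zincate(II).

sodium bromochlorooxalatobis(pyridine)zincate(II)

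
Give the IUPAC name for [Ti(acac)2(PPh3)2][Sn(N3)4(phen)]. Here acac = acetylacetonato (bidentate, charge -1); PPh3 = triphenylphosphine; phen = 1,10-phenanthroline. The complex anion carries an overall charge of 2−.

bis(acetylacetonato)bis(triphenylphosphine)titanium(IV) tetraazido(1,10-phenanthroline)stannate(II)

Both ions are complex: the cation is named first with the plain metal name, the anion second with the -ate form; each ion's ligands are alphabetised independently.
The complex anion is given as 2−; its ligand charges sum to -4, so Sn = +2.
A 1:1 salt means the cation carries the equal and opposite charge, 2+.
Cation: ligand charges sum to -2; for the ion to be 2+, Ti = +4.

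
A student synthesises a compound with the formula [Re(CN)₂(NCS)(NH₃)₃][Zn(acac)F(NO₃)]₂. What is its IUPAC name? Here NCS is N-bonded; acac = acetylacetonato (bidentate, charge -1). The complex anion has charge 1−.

triamminedicyanoisothiocyanatorhenium(V) (acetylacetonato)fluoronitratozincate(II)

Both ions are complex: the cation is named first with the plain metal name, the anion second with the -ate form; each ion's ligands are alphabetised independently.
The complex anion is given as 1−; its ligand charges sum to -3, so Zn = +2.
With 2 anions per cation, the cation must be 2×1 = 2+.
Cation: ligand charges sum to -3; for the ion to be 2+, Re = +5.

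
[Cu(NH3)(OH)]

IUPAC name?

There is no counter-ion, so the complex is neutral overall.
Ligand charges: 1×hydroxo (-1 each), 1×ammine (neutral); total -1. So Cu + (-1) = 0, giving Cu = +1.
Ligands are named alphabetically: ammine before hydroxo.

amminehydroxocopper(I)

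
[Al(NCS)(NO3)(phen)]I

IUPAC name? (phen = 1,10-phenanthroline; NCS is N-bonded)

The 1 iodide counter-ion carries a total charge of -1, so each complex ion is 1+.
Ligand charges: 1×nitrato (-1 each), 1×1,10-phenanthroline (neutral), 1×isothiocyanato (-1 each); total -2. So Al + (-2) = 1+, giving Al = +3.
Ligands are named alphabetically: isothiocyanato before nitrato before phenanthroline.

isothiocyanatonitrato(1,10-phenanthroline)aluminium(III) iodide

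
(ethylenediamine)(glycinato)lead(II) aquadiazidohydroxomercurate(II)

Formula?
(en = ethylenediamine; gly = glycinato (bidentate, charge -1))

[Pb(en)(gly)][Hg(H2O)(N3)2(OH)]

Cation [Pb…]: ligand charges -1, Pb(II) ⇒ ion charge 1+.
Anion [Hg…]: ligand charges -3, Hg(II) ⇒ ion charge 1−.
One 1+ cation balances one 1− anion.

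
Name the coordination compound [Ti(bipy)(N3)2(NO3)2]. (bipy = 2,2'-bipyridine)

There is no counter-ion, so the complex is neutral overall.
Ligand charges: 2×nitrato (-1 each), 1×2,2'-bipyridine (neutral), 2×azido (-1 each); total -4. So Ti + (-4) = 0, giving Ti = +4.
Ligands are named alphabetically: azido before bipyridine before nitrato.

diazido(2,2'-bipyridine)dinitratotitanium(IV)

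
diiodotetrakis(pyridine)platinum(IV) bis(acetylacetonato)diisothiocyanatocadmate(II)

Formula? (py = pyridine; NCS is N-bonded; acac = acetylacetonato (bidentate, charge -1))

Cation [Pt…]: ligand charges -2, Pt(IV) ⇒ ion charge 2+.
Anion [Cd…]: ligand charges -4, Cd(II) ⇒ ion charge 2−.
One 2+ cation balances one 2− anion.

[PtI2(py)4][Cd(acac)2(NCS)2]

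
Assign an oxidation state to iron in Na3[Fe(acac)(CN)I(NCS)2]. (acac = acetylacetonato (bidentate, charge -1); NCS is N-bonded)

+2

3 sodium outside the brackets (+1 each) → the complex ion is 3−.
Ligand charges: 1×acac = -1; 1×I = -1; 2×NCS = -2; 1×CN = -1; sum -5.
Fe + (-5) = 3− ⇒ Fe is +2.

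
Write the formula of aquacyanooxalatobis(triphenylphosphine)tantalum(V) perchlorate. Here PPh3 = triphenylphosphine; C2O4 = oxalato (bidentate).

Ligands: 2 triphenylphosphine (PPh3, neutral), 1 oxalato (C2O4, -2), 1 cyano (CN, -1), 1 aqua (H2O, neutral). Ligand charge sum = -3.
With Ta in oxidation state +5, the complex ion is [Ta...]^2+.
Charge balance with perchlorate (-1) requires 1 complex ion per 2 perchlorate.

[Ta(C2O4)(CN)(H2O)(PPh3)2](ClO4)2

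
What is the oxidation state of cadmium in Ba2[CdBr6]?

+2

2 barium outside the brackets (+2 each) → the complex ion is 4−.
Ligand charges: 6×Br = -6; sum -6.
Cd + (-6) = 4− ⇒ Cd is +2.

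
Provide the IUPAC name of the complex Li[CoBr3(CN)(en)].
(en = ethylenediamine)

The 1 lithium counter-ion carries a total charge of +1, so each complex ion is 1−.
Ligand charges: 1×cyano (-1 each), 3×bromo (-1 each), 1×ethylenediamine (neutral); total -4. So Co + (-4) = 1−, giving Co = +3.
The complex ion is anionic, so cobalt takes the -ate form cobaltate(III).

lithium tribromocyano(ethylenediamine)cobaltate(III)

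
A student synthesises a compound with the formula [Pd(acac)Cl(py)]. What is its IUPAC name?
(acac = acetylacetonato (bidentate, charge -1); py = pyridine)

(acetylacetonato)chloro(pyridine)palladium(II)

There is no counter-ion, so the complex is neutral overall.
Ligand charges: 1×acetylacetonato (-1 each), 1×chloro (-1 each), 1×pyridine (neutral); total -2. So Pd + (-2) = 0, giving Pd = +2.
Ligands are named alphabetically: acetylacetonato before chloro before pyridine.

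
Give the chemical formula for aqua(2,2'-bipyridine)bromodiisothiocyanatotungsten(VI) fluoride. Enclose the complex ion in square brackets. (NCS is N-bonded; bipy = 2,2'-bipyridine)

Ligands: 1 bromo (Br, -1), 2 isothiocyanato (NCS, -1), 1 2,2'-bipyridine (bipy, neutral), 1 aqua (H2O, neutral). Ligand charge sum = -3.
Charge balance with fluoride (-1) requires 1 complex ion per 3 fluoride.

[W(bipy)Br(H2O)(NCS)2]F3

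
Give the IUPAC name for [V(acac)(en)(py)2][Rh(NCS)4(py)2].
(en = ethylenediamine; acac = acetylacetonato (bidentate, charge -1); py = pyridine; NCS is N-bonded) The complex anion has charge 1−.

The complex anion is given as 1−; its ligand charges sum to -4, so Rh = +3.
A 1:1 salt means the cation carries the equal and opposite charge, 1+.
Cation: ligand charges sum to -1; for the ion to be 1+, V = +2.

(acetylacetonato)(ethylenediamine)bis(pyridine)vanadium(II) tetraisothiocyanatobis(pyridine)rhodate(III)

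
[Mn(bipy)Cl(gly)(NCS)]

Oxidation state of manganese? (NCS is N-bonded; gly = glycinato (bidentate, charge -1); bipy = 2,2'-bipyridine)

No counter-ion: the bracketed complex is neutral.
Ligand charges: 1×NCS = -1; 1×Cl = -1; 1×gly = -1; 1×bipy neutral; sum -3.
Mn + (-3) = 0 ⇒ Mn is +3.

+3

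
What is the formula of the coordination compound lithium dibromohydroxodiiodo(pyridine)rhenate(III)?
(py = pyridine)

Li2[ReBr2I2(OH)(py)]

Ligands: 2 iodo (I, -1), 1 hydroxo (OH, -1), 2 bromo (Br, -1), 1 pyridine (py, neutral). Ligand charge sum = -5.
Charge balance with lithium (+1) requires 1 complex ion per 2 lithium.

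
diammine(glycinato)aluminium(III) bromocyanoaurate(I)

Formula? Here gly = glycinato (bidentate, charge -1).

Cation [Al…]: ligand charges -1, Al(III) ⇒ ion charge 2+.
Anion [Au…]: ligand charges -2, Au(I) ⇒ ion charge 1−.

[Al(gly)(NH3)2][AuBr(CN)]2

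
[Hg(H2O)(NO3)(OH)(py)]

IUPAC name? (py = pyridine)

aquahydroxonitrato(pyridine)mercury(II)

There is no counter-ion, so the complex is neutral overall.
Ligand charges: 1×pyridine (neutral), 1×aqua (neutral), 1×hydroxo (-1 each), 1×nitrato (-1 each); total -2. So Hg + (-2) = 0, giving Hg = +2.
Ligands are named alphabetically: aqua before hydroxo before nitrato before pyridine.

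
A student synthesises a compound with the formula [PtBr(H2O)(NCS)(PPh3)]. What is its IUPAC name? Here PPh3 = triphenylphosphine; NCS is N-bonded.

There is no counter-ion, so the complex is neutral overall.
Ligand charges: 1×aqua (neutral), 1×triphenylphosphine (neutral), 1×isothiocyanato (-1 each), 1×bromo (-1 each); total -2. So Pt + (-2) = 0, giving Pt = +2.
Ligands are named alphabetically: aqua before bromo before isothiocyanato before triphenylphosphine.

aquabromoisothiocyanato(triphenylphosphine)platinum(II)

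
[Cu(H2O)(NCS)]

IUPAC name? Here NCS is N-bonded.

aquaisothiocyanatocopper(I)

There is no counter-ion, so the complex is neutral overall.
Ligand charges: 1×isothiocyanato (-1 each), 1×aqua (neutral); total -1. So Cu + (-1) = 0, giving Cu = +1.
Ligands are named alphabetically: aqua before isothiocyanato.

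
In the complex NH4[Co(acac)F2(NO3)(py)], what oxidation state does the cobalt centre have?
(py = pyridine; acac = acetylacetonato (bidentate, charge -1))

+3

1 ammonium outside the brackets (+1 each) → the complex ion is 1−.
Ligand charges: 1×py neutral; 1×NO3 = -1; 1×acac = -1; 2×F = -2; sum -4.
Co + (-4) = 1− ⇒ Co is +3.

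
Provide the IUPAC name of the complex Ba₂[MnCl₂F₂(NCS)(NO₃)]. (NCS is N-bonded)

The 2 barium counter-ions carry a total charge of +4, so each complex ion is 4−.
Ligand charges: 2×chloro (-1 each), 2×fluoro (-1 each), 1×nitrato (-1 each), 1×isothiocyanato (-1 each); total -6. So Mn + (-6) = 4−, giving Mn = +2.
Ligands are named alphabetically: chloro before fluoro before isothiocyanato before nitrato.
The complex ion is anionic, so manganese takes the -ate form manganate(II).

barium dichlorodifluoroisothiocyanatonitratomanganate(II)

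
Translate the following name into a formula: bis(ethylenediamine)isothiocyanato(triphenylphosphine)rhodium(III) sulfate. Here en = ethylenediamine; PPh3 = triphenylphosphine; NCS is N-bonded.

Ligands: 2 ethylenediamine (en, neutral), 1 triphenylphosphine (PPh3, neutral), 1 isothiocyanato (NCS, -1). Ligand charge sum = -1.
Charge balance with sulfate (-2) requires 1 complex ion per 1 sulfate.

[Rh(en)2(NCS)(PPh3)]SO4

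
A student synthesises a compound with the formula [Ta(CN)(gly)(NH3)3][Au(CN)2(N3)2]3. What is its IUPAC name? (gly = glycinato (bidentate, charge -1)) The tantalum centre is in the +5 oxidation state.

triamminecyano(glycinato)tantalum(V) diazidodicyanoaurate(III)

Both ions are complex: the cation is named first with the plain metal name, the anion second with the -ate form; each ion's ligands are alphabetised independently.
Ta is given as +5; the cation's ligand charges sum to -2, so the complex cation is 3+.
With 3 anions per cation, each anion must be 3/3 = 1−.
Anion: ligand charges sum to -4; for the ion to be 1−, Au = +3.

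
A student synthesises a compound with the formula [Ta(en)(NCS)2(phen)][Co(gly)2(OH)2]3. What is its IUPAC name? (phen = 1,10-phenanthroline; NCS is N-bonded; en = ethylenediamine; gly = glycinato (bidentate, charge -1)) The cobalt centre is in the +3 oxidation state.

(ethylenediamine)diisothiocyanato(1,10-phenanthroline)tantalum(V) bis(glycinato)dihydroxocobaltate(III)

Co is given as +3; the anion's ligand charges sum to -4, so the complex anion is 1−.
With 3 anions per cation, the cation must be 3×1 = 3+.
Cation: ligand charges sum to -2; for the ion to be 3+, Ta = +5.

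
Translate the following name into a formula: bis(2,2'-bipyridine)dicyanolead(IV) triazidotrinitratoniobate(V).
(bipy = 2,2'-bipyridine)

[Pb(bipy)2(CN)2][Nb(N3)3(NO3)3]2

Cation [Pb…]: ligand charges -2, Pb(IV) ⇒ ion charge 2+.
Anion [Nb…]: ligand charges -6, Nb(V) ⇒ ion charge 1−.
One 2+ cation requires 2 of the 1− anion.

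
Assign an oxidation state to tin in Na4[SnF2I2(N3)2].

4 sodium outside the brackets (+1 each) → the complex ion is 4−.
Ligand charges: 2×I = -2; 2×N3 = -2; 2×F = -2; sum -6.
Sn + (-6) = 4− ⇒ Sn is +2.

+2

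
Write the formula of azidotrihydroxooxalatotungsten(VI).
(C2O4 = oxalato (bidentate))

[W(C2O4)(N3)(OH)3]

Ligands: 1 oxalato (C2O4, -2), 1 azido (N3, -1), 3 hydroxo (OH, -1). Ligand charge sum = -6.
With W in oxidation state +6, the complex ion is [W...].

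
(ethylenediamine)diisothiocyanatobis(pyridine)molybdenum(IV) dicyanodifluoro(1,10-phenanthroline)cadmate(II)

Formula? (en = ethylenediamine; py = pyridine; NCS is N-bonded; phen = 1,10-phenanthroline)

Cation [Mo…]: ligand charges -2, Mo(IV) ⇒ ion charge 2+.
Anion [Cd…]: ligand charges -4, Cd(II) ⇒ ion charge 2−.
One 2+ cation balances one 2− anion.

[Mo(en)(NCS)2(py)2][Cd(CN)2F2(phen)]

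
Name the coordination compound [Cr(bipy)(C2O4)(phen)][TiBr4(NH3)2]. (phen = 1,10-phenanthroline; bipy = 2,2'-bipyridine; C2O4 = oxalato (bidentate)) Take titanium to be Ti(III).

Both ions are complex: the cation is named first with the plain metal name, the anion second with the -ate form; each ion's ligands are alphabetised independently.
Ti is given as +3; the anion's ligand charges sum to -4, so the complex anion is 1−.
A 1:1 salt means the cation carries the equal and opposite charge, 1+.
Cation: ligand charges sum to -2; for the ion to be 1+, Cr = +3.

(2,2'-bipyridine)oxalato(1,10-phenanthroline)chromium(III) diamminetetrabromotitanate(III)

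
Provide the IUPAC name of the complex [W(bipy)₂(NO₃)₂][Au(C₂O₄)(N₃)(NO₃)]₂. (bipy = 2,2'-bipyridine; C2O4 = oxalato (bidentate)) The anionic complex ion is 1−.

bis(2,2'-bipyridine)dinitratotungsten(IV) azidonitratooxalatoaurate(III)

The complex anion is given as 1−; its ligand charges sum to -4, so Au = +3.
With 2 anions per cation, the cation must be 2×1 = 2+.
Cation: ligand charges sum to -2; for the ion to be 2+, W = +4.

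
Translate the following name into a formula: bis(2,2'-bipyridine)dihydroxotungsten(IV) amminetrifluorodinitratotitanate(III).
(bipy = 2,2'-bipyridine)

[W(bipy)2(OH)2][TiF3(NH3)(NO3)2]

Cation [W…]: ligand charges -2, W(IV) ⇒ ion charge 2+.
Anion [Ti…]: ligand charges -5, Ti(III) ⇒ ion charge 2−.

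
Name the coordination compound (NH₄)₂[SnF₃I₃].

The 2 ammonium counter-ions carry a total charge of +2, so each complex ion is 2−.
Ligand charges: 3×fluoro (-1 each), 3×iodo (-1 each); total -6. So Sn + (-6) = 2−, giving Sn = +4.
Ligands are named alphabetically: fluoro before iodo.
The complex ion is anionic, so tin takes the -ate form stannate(IV).

ammonium trifluorotriiodostannate(IV)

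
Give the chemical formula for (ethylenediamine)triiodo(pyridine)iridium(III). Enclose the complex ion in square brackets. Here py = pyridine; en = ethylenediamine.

[Ir(en)I3(py)]

Ligands: 1 pyridine (py, neutral), 1 ethylenediamine (en, neutral), 3 iodo (I, -1). Ligand charge sum = -3.
With Ir in oxidation state +3, the complex ion is [Ir...].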